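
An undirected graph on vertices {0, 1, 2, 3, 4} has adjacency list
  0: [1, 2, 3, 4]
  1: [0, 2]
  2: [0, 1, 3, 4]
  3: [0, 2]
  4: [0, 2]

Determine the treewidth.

A width-2 tree decomposition is:
Bags: B1 = {0, 1, 2}  B2 = {0, 2, 4}  B3 = {0, 2, 3}
Tree: B1–B2, B1–B3
Every bag has size at most 3, so the width is 3 − 1 = 2 and tw(G) ≤ 2. On the other hand G contains the 3-clique {0, 1, 2}. A clique must lie in a single bag of any decomposition, so no decomposition can have width below 2. Hence tw(G) = 2 exactly.

2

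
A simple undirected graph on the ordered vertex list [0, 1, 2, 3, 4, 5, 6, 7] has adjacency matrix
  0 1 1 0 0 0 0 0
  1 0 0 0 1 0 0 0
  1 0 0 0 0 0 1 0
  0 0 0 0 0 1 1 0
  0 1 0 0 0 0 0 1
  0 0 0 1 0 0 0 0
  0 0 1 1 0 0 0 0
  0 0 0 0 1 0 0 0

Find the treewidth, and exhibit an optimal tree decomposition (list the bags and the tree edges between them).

Every bag has size at most 2, so the width is 2 − 1 = 1 and tw(G) ≤ 1. Since G has at least one edge (e.g. 5–3), it is not an edgeless graph, so tw(G) ≥ 1. The upper and lower bounds meet at 1, so that is the treewidth.

Treewidth 1.
Bags: B1 = {3, 5}  B2 = {3, 6}  B3 = {2, 6}  B4 = {0, 2}  B5 = {0, 1}  B6 = {1, 4}  B7 = {4, 7}
Tree: B1–B2, B2–B3, B3–B4, B4–B5, B5–B6, B6–B7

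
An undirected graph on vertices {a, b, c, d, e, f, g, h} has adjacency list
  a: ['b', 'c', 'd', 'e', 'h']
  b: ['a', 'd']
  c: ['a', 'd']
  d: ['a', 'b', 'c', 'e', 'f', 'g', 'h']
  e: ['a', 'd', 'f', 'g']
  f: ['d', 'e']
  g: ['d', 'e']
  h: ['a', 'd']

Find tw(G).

A width-2 tree decomposition is:
Bags: B1 = {a, b, d}  B2 = {a, d, h}  B3 = {a, d, e}  B4 = {d, e, f}  B5 = {a, c, d}  B6 = {d, e, g}
Tree: B1–B2, B1–B3, B3–B4, B2–B5, B3–B6
The largest bag has 3 vertices, giving width 2; this decomposition certifies tw(G) ≤ 2. Conversely, {d, e, g} is a clique of size 3, and the vertices of any clique must share a bag in every tree decomposition; so some bag has ≥ 3 vertices and tw(G) ≥ 2. Hence tw(G) = 2 exactly.

2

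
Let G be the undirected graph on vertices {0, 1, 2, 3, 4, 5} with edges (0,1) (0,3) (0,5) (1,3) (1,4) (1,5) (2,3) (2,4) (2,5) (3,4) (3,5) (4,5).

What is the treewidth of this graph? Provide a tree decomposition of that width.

Treewidth 3.
One optimal decomposition is:
Bags: B1 = {1, 3, 4, 5}  B2 = {2, 3, 4, 5}  B3 = {0, 1, 3, 5}
Tree: B1–B2, B1–B3

Every bag has size at most 4, so the width is 4 − 1 = 3 and tw(G) ≤ 3. On the other hand G contains the 4-clique {0, 1, 3, 5}. A clique must lie in a single bag of any decomposition, so no decomposition can have width below 3. Combining the bounds, tw(G) = 3.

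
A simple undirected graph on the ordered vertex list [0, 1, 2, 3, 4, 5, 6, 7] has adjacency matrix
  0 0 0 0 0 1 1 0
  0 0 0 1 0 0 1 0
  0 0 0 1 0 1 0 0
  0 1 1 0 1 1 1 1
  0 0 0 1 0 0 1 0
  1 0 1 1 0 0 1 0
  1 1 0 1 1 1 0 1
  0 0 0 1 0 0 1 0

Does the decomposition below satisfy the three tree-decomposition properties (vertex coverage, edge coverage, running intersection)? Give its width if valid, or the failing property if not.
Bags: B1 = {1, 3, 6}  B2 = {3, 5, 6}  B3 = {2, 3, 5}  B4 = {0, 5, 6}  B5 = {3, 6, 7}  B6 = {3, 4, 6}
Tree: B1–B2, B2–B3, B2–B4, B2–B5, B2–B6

Checking the three conditions: (i) the bags cover all of {0, 1, 2, 3, 4, 5, 6, 7}; (ii) for each edge, some bag contains both endpoints; (iii) the bags containing any fixed vertex form a subtree. All hold, so the decomposition is valid with width 3 − 1 = 2.

Yes; width 2.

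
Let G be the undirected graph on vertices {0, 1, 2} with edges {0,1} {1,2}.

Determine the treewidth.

A width-1 tree decomposition is:
Bags: B1 = {0, 1}  B2 = {1, 2}
Tree: B1–B2
Each bag holds 2 vertices, so the decomposition has width 1, which upper-bounds the treewidth. G has an edge, so its treewidth is at least 1. Therefore the treewidth is 1.

1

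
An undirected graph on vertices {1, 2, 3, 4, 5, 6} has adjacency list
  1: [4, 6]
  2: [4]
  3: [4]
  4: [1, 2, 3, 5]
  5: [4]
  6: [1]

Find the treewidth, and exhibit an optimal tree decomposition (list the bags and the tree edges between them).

The largest bag has 2 vertices, giving width 1; this decomposition certifies tw(G) ≤ 1. Since G has at least one edge (e.g. 1–4), it is not an edgeless graph, so tw(G) ≥ 1. Therefore the treewidth is 1.

Treewidth 1.
One optimal decomposition is:
Bags: B1 = {1, 4}  B2 = {1, 6}  B3 = {4, 5}  B4 = {2, 4}  B5 = {3, 4}
Tree: B1–B2, B1–B3, B1–B4, B1–B5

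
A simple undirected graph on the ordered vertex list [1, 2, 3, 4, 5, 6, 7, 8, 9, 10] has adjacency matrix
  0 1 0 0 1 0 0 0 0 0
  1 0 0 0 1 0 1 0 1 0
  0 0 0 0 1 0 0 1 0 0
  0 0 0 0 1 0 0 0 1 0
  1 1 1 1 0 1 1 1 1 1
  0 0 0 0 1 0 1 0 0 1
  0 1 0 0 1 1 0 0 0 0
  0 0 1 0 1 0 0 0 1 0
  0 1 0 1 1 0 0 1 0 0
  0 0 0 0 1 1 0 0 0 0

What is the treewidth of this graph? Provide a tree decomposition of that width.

The largest bag has 3 vertices, giving width 2; this decomposition certifies tw(G) ≤ 2. On the other hand G contains the 3-clique {2, 5, 9}. A clique must lie in a single bag of any decomposition, so no decomposition can have width below 2. The upper and lower bounds meet at 2, so that is the treewidth.

Treewidth 2.
One such decomposition:
Bags: B1 = {2, 5, 9}  B2 = {1, 2, 5}  B3 = {2, 5, 7}  B4 = {5, 8, 9}  B5 = {3, 5, 8}  B6 = {4, 5, 9}  B7 = {5, 6, 7}  B8 = {5, 6, 10}
Tree: B1–B2, B2–B3, B1–B4, B4–B5, B1–B6, B3–B7, B7–B8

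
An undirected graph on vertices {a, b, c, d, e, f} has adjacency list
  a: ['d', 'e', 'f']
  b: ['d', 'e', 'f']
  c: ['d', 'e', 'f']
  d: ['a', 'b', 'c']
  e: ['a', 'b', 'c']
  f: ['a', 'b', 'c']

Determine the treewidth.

3

A width-3 tree decomposition is:
Bags: B1 = {c, d, e, f}  B2 = {a, d, e, f}  B3 = {b, d, e, f}
Tree: B1–B2, B2–B3
The largest bag has 4 vertices, giving width 3; this decomposition certifies tw(G) ≤ 3. For the lower bound: the 4 vertex sets {c,e}, {a,d}, {f}, {b} are disjoint, each induces a connected subgraph, and every pair is joined by at least one edge of G. Contracting each set to a single vertex therefore yields K_{4} as a minor, and since treewidth is minor-monotone, tw(G) ≥ tw(K_{4}) = 3. Combining the bounds, tw(G) = 3.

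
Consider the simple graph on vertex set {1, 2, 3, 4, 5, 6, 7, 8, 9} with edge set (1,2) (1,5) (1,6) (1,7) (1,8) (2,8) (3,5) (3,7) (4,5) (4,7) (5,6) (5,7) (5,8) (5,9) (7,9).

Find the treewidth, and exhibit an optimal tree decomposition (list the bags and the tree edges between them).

Treewidth 2.
Bags: B1 = {1, 5, 7}  B2 = {1, 5, 6}  B3 = {4, 5, 7}  B4 = {3, 5, 7}  B5 = {1, 5, 8}  B6 = {5, 7, 9}  B7 = {1, 2, 8}
Tree: B1–B2, B1–B3, B3–B4, B1–B5, B4–B6, B5–B7

Every bag has size at most 3, so the width is 3 − 1 = 2 and tw(G) ≤ 2. Conversely, {1, 2, 8} is a clique of size 3, and the vertices of any clique must share a bag in every tree decomposition; so some bag has ≥ 3 vertices and tw(G) ≥ 2. Hence tw(G) = 2 exactly.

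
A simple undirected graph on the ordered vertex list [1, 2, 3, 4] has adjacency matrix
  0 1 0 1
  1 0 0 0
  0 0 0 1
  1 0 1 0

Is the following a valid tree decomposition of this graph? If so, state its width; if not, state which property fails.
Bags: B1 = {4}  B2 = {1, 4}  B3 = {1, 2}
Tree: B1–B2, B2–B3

A tree decomposition must satisfy three properties: every vertex lies in some bag; for every edge, both endpoints lie together in some bag; and for every vertex, the bags containing it form a connected subtree. Here vertex 3 appears in no bag, so the decomposition is invalid.

No — vertex 3 appears in no bag.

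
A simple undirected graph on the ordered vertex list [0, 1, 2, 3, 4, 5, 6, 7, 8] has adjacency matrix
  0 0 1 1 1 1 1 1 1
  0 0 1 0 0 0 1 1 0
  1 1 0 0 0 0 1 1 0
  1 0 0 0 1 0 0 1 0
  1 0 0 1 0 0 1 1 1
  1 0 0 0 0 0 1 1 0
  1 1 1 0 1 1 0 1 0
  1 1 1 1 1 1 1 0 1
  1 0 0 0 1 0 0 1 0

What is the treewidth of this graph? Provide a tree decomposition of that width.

Treewidth 3.
Bags: B1 = {0, 5, 6, 7}  B2 = {0, 4, 6, 7}  B3 = {0, 2, 6, 7}  B4 = {1, 2, 6, 7}  B5 = {0, 3, 4, 7}  B6 = {0, 4, 7, 8}
Tree: B1–B2, B1–B3, B3–B4, B2–B5, B2–B6

Every bag has size at most 4, so the width is 4 − 1 = 3 and tw(G) ≤ 3. Conversely, {0, 2, 6, 7} is a clique of size 4, and the vertices of any clique must share a bag in every tree decomposition; so some bag has ≥ 4 vertices and tw(G) ≥ 3. Combining the bounds, tw(G) = 3.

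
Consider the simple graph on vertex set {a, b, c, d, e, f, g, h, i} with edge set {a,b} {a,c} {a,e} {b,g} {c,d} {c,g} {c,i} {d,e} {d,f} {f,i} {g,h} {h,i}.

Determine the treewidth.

3

A width-3 tree decomposition is:
Bags: B1 = {d, e, f, i}  B2 = {c, d, e, i}  B3 = {a, c, e, i}  B4 = {a, c, h, i}  B5 = {a, c, g, h}  B6 = {a, b, g, h}
Tree: B1–B2, B2–B3, B3–B4, B4–B5, B5–B6
The largest bag has 4 vertices, giving width 3; this decomposition certifies tw(G) ≤ 3. For the lower bound: the 4 vertex sets {d,e,f}, {i}, {c}, {a,b,g,h} are disjoint, each induces a connected subgraph, and every pair is joined by at least one edge of G. Contracting each set to a single vertex therefore yields K_{4} as a minor, and since treewidth is minor-monotone, tw(G) ≥ tw(K_{4}) = 3. Therefore the treewidth is 3.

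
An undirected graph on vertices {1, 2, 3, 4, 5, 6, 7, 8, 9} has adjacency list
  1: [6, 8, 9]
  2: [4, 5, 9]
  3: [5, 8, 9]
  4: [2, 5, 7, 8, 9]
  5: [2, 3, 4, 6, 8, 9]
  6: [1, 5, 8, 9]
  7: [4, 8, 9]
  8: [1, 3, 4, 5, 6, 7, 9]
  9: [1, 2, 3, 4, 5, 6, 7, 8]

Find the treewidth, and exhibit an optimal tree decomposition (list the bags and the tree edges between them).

The largest bag has 4 vertices, giving width 3; this decomposition certifies tw(G) ≤ 3. Conversely, {1, 6, 8, 9} is a clique of size 4, and the vertices of any clique must share a bag in every tree decomposition; so some bag has ≥ 4 vertices and tw(G) ≥ 3. Therefore the treewidth is 3.

Treewidth 3.
One such decomposition:
Bags: B1 = {4, 5, 8, 9}  B2 = {5, 6, 8, 9}  B3 = {2, 4, 5, 9}  B4 = {4, 7, 8, 9}  B5 = {3, 5, 8, 9}  B6 = {1, 6, 8, 9}
Tree: B1–B2, B1–B3, B1–B4, B2–B5, B2–B6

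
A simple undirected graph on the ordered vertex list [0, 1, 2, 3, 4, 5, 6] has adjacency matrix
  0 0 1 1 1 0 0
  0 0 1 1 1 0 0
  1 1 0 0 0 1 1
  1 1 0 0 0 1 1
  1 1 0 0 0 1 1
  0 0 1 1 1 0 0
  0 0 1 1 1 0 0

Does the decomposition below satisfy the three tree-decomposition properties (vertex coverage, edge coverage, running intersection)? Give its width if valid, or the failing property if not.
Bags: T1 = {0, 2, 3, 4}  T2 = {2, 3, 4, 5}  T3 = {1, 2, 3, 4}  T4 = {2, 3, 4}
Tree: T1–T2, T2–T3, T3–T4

No — vertex 6 appears in no bag.

A tree decomposition must satisfy three properties: every vertex lies in some bag; for every edge, both endpoints lie together in some bag; and for every vertex, the bags containing it form a connected subtree. Here vertex 6 appears in no bag, so the decomposition is invalid.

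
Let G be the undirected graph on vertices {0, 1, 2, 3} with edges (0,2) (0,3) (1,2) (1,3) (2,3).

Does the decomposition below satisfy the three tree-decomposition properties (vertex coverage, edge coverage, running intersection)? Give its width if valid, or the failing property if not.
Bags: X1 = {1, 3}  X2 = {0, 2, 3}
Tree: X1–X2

A tree decomposition must satisfy three properties: every vertex lies in some bag; for every edge, both endpoints lie together in some bag; and for every vertex, the bags containing it form a connected subtree. Here edge (2,1) lies in no bag, so the decomposition is invalid.

No — edge (2,1) lies in no bag.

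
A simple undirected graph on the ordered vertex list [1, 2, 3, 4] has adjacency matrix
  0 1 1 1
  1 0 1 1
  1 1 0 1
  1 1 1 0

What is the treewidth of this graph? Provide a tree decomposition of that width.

With just one bag of size 4, the width is 4 − 1 = 3, so tw(G) ≤ 3. On the other hand G contains the 4-clique {1, 2, 3, 4}. A clique must lie in a single bag of any decomposition, so no decomposition can have width below 3. Therefore the treewidth is 3.

Treewidth 3.
One optimal decomposition is:
Bags: B1 = {1, 2, 3, 4}
Tree: (single bag)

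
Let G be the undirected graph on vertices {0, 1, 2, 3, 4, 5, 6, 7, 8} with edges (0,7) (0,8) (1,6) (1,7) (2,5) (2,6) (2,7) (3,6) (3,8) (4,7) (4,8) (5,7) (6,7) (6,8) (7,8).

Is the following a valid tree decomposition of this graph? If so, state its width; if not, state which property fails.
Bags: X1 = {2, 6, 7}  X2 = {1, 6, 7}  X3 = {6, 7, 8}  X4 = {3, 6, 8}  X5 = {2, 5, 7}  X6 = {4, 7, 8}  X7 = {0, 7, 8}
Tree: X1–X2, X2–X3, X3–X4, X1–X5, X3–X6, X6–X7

Checking the three conditions: (i) the bags cover all of {0, 1, 2, 3, 4, 5, 6, 7, 8}; (ii) for each edge, some bag contains both endpoints; (iii) the bags containing any fixed vertex form a subtree. All hold, so the decomposition is valid with width 3 − 1 = 2.

Yes; width 2.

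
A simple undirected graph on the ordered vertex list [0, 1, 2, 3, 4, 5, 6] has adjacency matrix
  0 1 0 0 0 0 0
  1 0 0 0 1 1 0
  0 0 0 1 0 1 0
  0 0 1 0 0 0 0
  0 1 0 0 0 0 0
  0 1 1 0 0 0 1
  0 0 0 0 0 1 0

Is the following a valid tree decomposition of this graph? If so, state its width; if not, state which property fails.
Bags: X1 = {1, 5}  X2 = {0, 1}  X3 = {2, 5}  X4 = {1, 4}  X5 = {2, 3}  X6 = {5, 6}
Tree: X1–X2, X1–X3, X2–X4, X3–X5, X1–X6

Yes; width 1.

Vertex coverage: the bags together contain {0, 1, 2, 3, 4, 5, 6}, the full vertex set. Edge coverage: each edge of G has both endpoints in at least one bag. Running intersection: for every vertex, the bags containing it form a connected subtree. All three properties hold, so this is a valid tree decomposition of width max|bag| − 1 = 1, and hence tw(G) ≤ 1.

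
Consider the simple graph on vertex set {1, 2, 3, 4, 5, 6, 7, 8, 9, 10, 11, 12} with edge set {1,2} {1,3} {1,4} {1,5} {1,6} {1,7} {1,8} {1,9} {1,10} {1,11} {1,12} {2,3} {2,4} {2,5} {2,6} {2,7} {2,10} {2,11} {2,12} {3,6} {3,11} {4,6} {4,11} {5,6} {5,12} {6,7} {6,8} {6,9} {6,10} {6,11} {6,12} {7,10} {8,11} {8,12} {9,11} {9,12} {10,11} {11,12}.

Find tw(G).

A width-4 tree decomposition is:
Bags: B1 = {1, 2, 3, 6, 11}  B2 = {1, 2, 6, 11, 12}  B3 = {1, 6, 9, 11, 12}  B4 = {1, 2, 5, 6, 12}  B5 = {1, 2, 6, 10, 11}  B6 = {1, 2, 6, 7, 10}  B7 = {1, 2, 4, 6, 11}  B8 = {1, 6, 8, 11, 12}
Tree: B1–B2, B2–B3, B2–B4, B2–B5, B5–B6, B1–B7, B3–B8
Every bag has size at most 5, so the width is 5 − 1 = 4 and tw(G) ≤ 4. For the lower bound, the 5 vertices {1, 6, 8, 11, 12} are pairwise adjacent, and any tree decomposition puts a clique entirely inside one bag — forcing width ≥ 4. Hence tw(G) = 4 exactly.

4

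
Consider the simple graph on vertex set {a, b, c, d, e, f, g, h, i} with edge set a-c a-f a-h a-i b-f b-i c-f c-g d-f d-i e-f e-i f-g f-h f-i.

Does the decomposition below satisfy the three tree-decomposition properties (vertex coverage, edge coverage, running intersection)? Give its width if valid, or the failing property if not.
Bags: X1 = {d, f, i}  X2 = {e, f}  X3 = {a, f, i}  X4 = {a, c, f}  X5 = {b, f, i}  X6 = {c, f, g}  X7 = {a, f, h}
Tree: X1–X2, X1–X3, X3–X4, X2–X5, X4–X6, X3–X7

No — edge (i,e) lies in no bag.

A tree decomposition must satisfy three properties: every vertex lies in some bag; for every edge, both endpoints lie together in some bag; and for every vertex, the bags containing it form a connected subtree. Here edge (i,e) lies in no bag, so the decomposition is invalid.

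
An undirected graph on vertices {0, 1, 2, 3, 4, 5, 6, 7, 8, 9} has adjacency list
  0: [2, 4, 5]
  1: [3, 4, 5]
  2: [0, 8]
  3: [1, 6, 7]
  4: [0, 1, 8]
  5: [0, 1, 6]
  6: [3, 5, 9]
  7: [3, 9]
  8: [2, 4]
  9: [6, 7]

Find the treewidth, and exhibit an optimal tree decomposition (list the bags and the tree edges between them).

Each bag holds 3 vertices, so the decomposition has width 2, which upper-bounds the treewidth. The edges 2–8–4–0–2 form a cycle, so G is not a tree and its treewidth is at least 2. The upper and lower bounds meet at 2, so that is the treewidth.

Treewidth 2.
Bags: B1 = {0, 2, 8}  B2 = {0, 4, 8}  B3 = {0, 4, 5}  B4 = {1, 4, 5}  B5 = {1, 5, 6}  B6 = {1, 3, 6}  B7 = {3, 6, 9}  B8 = {3, 7, 9}
Tree: B1–B2, B2–B3, B3–B4, B4–B5, B5–B6, B6–B7, B7–B8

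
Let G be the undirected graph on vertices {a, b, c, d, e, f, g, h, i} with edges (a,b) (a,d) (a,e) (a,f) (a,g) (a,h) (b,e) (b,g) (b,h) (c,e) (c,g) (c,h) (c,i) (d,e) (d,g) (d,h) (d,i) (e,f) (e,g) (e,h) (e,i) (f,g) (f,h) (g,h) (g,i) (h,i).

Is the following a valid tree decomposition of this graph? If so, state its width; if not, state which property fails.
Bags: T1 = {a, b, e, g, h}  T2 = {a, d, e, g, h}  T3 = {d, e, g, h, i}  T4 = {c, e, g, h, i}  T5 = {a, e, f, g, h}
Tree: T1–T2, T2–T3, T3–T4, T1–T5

Every vertex of G appears in some bag (union = {a, b, c, d, e, f, g, h, i}); every edge is covered by a bag; and for each vertex v the set of bags containing v is connected in the bag tree. The decomposition is therefore valid. The largest bag has 5 vertices, so the width is 4.

Yes; width 4.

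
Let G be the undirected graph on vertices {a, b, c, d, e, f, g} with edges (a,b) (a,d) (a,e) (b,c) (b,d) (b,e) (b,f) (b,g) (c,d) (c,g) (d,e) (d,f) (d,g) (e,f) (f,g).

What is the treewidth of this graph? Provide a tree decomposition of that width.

Each bag holds 4 vertices, so the decomposition has width 3, which upper-bounds the treewidth. Conversely, {a, b, d, e} is a clique of size 4, and the vertices of any clique must share a bag in every tree decomposition; so some bag has ≥ 4 vertices and tw(G) ≥ 3. Therefore the treewidth is 3.

Treewidth 3.
Bags: B1 = {b, d, f, g}  B2 = {b, d, e, f}  B3 = {a, b, d, e}  B4 = {b, c, d, g}
Tree: B1–B2, B2–B3, B1–B4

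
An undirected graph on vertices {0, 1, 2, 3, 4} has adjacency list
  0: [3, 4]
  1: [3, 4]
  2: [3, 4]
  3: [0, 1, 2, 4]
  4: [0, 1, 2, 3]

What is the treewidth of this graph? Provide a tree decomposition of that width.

The largest bag has 3 vertices, giving width 2; this decomposition certifies tw(G) ≤ 2. On the other hand G contains the 3-clique {0, 3, 4}. A clique must lie in a single bag of any decomposition, so no decomposition can have width below 2. The upper and lower bounds meet at 2, so that is the treewidth.

Treewidth 2.
One such decomposition:
Bags: B1 = {0, 3, 4}  B2 = {1, 3, 4}  B3 = {2, 3, 4}
Tree: B1–B2, B1–B3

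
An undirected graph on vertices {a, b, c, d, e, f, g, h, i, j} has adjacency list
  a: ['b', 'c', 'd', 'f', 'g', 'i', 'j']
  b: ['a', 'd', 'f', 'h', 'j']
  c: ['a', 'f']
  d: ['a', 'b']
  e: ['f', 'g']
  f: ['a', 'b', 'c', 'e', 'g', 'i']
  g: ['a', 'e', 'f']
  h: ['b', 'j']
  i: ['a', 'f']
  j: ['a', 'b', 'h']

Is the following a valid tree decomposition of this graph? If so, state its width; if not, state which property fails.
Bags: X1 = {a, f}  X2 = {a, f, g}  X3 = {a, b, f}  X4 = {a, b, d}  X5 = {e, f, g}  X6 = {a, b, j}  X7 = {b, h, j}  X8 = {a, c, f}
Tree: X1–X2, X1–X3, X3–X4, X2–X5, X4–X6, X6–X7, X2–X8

No — vertex i appears in no bag.

A tree decomposition must satisfy three properties: every vertex lies in some bag; for every edge, both endpoints lie together in some bag; and for every vertex, the bags containing it form a connected subtree. Here vertex i appears in no bag, so the decomposition is invalid.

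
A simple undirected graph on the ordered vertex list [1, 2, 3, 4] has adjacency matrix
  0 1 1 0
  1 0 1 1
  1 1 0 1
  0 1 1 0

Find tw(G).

A width-2 tree decomposition is:
Bags: B1 = {1, 2, 3}  B2 = {2, 3, 4}
Tree: B1–B2
The largest bag has 3 vertices, giving width 2; this decomposition certifies tw(G) ≤ 2. On the other hand G contains the 3-clique {1, 2, 3}. A clique must lie in a single bag of any decomposition, so no decomposition can have width below 2. Hence tw(G) = 2 exactly.

2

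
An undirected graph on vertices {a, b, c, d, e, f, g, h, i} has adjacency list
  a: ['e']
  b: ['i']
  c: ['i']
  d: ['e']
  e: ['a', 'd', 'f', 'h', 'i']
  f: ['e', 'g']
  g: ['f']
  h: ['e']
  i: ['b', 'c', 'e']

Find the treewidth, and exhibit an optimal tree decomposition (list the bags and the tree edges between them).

Treewidth 1.
One optimal decomposition is:
Bags: B1 = {e, f}  B2 = {a, e}  B3 = {e, i}  B4 = {b, i}  B5 = {c, i}  B6 = {f, g}  B7 = {d, e}  B8 = {e, h}
Tree: B1–B2, B1–B3, B3–B4, B3–B5, B1–B6, B1–B7, B2–B8

Every bag has size at most 2, so the width is 2 − 1 = 1 and tw(G) ≤ 1. Since G has at least one edge (e.g. e–f), it is not an edgeless graph, so tw(G) ≥ 1. Combining the bounds, tw(G) = 1.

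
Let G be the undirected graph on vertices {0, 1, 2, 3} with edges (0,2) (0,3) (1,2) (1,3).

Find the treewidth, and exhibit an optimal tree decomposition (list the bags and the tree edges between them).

Every bag has size at most 3, so the width is 3 − 1 = 2 and tw(G) ≤ 2. Since 2–0–3–1–2 is a cycle in G, G is not acyclic. Forests are exactly the graphs of treewidth ≤ 1, so tw(G) ≥ 2. Hence tw(G) = 2 exactly.

Treewidth 2.
One optimal decomposition is:
Bags: B1 = {0, 2, 3}  B2 = {1, 2, 3}
Tree: B1–B2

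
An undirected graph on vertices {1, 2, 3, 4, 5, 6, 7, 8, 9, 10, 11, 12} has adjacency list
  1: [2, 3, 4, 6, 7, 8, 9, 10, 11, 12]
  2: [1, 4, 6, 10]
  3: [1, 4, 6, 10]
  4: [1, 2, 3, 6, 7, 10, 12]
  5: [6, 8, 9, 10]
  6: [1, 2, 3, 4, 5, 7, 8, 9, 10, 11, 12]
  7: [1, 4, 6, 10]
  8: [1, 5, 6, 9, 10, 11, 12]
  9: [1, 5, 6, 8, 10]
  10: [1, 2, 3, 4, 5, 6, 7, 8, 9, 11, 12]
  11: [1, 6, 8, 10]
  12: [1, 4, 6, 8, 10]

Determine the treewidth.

A width-4 tree decomposition is:
Bags: B1 = {5, 6, 8, 9, 10}  B2 = {1, 6, 8, 9, 10}  B3 = {1, 6, 8, 10, 12}  B4 = {1, 4, 6, 10, 12}  B5 = {1, 6, 8, 10, 11}  B6 = {1, 4, 6, 7, 10}  B7 = {1, 2, 4, 6, 10}  B8 = {1, 3, 4, 6, 10}
Tree: B1–B2, B2–B3, B3–B4, B3–B5, B4–B6, B6–B7, B4–B8
Every bag has size at most 5, so the width is 5 − 1 = 4 and tw(G) ≤ 4. On the other hand G contains the 5-clique {1, 6, 8, 9, 10}. A clique must lie in a single bag of any decomposition, so no decomposition can have width below 4. Hence tw(G) = 4 exactly.

4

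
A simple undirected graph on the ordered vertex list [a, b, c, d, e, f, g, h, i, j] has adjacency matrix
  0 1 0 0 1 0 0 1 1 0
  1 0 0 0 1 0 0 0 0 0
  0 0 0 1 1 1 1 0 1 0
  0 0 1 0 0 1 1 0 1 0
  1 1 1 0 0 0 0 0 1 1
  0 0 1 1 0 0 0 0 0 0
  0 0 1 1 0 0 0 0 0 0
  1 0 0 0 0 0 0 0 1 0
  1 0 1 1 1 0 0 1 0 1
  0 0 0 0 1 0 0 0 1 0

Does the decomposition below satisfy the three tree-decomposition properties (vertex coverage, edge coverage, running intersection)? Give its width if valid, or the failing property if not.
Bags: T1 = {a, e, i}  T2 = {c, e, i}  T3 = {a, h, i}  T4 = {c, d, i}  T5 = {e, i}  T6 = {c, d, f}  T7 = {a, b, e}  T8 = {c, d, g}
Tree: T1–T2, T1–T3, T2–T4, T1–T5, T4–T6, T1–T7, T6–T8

No — vertex j appears in no bag.

A tree decomposition must satisfy three properties: every vertex lies in some bag; for every edge, both endpoints lie together in some bag; and for every vertex, the bags containing it form a connected subtree. Here vertex j appears in no bag, so the decomposition is invalid.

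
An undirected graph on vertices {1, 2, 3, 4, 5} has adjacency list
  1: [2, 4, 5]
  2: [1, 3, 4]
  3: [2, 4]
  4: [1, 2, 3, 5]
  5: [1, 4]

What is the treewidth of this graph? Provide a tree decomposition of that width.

Treewidth 2.
One such decomposition:
Bags: B1 = {1, 2, 4}  B2 = {1, 4, 5}  B3 = {2, 3, 4}
Tree: B1–B2, B1–B3

Each bag holds 3 vertices, so the decomposition has width 2, which upper-bounds the treewidth. For the lower bound, the 3 vertices {1, 2, 4} are pairwise adjacent, and any tree decomposition puts a clique entirely inside one bag — forcing width ≥ 2. Combining the bounds, tw(G) = 2.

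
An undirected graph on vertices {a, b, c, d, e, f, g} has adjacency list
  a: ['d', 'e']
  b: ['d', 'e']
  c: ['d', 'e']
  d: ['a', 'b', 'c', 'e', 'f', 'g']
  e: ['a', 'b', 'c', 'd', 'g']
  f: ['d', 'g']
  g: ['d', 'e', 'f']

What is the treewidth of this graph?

2

A width-2 tree decomposition is:
Bags: B1 = {c, d, e}  B2 = {a, d, e}  B3 = {d, e, g}  B4 = {d, f, g}  B5 = {b, d, e}
Tree: B1–B2, B2–B3, B3–B4, B1–B5
The largest bag has 3 vertices, giving width 2; this decomposition certifies tw(G) ≤ 2. On the other hand G contains the 3-clique {d, e, g}. A clique must lie in a single bag of any decomposition, so no decomposition can have width below 2. Hence tw(G) = 2 exactly.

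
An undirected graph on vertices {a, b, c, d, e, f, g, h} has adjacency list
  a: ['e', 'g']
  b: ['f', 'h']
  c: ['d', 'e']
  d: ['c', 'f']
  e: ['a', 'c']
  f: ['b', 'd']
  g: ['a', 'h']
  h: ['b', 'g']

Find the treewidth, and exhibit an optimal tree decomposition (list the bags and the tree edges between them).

Every bag has size at most 3, so the width is 3 − 1 = 2 and tw(G) ≤ 2. Since c–d–f–b–h–g–a–e–c is a cycle in G, G is not acyclic. Forests are exactly the graphs of treewidth ≤ 1, so tw(G) ≥ 2. Combining the bounds, tw(G) = 2.

Treewidth 2.
One such decomposition:
Bags: B1 = {c, d, f}  B2 = {b, c, f}  B3 = {b, c, h}  B4 = {c, g, h}  B5 = {a, c, g}  B6 = {a, c, e}
Tree: B1–B2, B2–B3, B3–B4, B4–B5, B5–B6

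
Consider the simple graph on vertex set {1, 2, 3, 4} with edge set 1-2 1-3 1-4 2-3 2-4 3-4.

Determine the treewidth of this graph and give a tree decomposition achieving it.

Treewidth 3.
One optimal decomposition is:
Bags: B1 = {1, 2, 3, 4}
Tree: (single bag)

With just one bag of size 4, the width is 4 − 1 = 3, so tw(G) ≤ 3. On the other hand G contains the 4-clique {1, 2, 3, 4}. A clique must lie in a single bag of any decomposition, so no decomposition can have width below 3. Combining the bounds, tw(G) = 3.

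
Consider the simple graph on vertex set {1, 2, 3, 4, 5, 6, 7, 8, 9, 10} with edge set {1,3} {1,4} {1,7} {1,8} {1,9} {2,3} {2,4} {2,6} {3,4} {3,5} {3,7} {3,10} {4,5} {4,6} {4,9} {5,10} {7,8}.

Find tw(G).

2

A width-2 tree decomposition is:
Bags: B1 = {1, 3, 4}  B2 = {3, 4, 5}  B3 = {3, 5, 10}  B4 = {2, 3, 4}  B5 = {1, 3, 7}  B6 = {1, 4, 9}  B7 = {1, 7, 8}  B8 = {2, 4, 6}
Tree: B1–B2, B2–B3, B2–B4, B1–B5, B1–B6, B5–B7, B4–B8
Every bag has size at most 3, so the width is 3 − 1 = 2 and tw(G) ≤ 2. Conversely, {1, 7, 8} is a clique of size 3, and the vertices of any clique must share a bag in every tree decomposition; so some bag has ≥ 3 vertices and tw(G) ≥ 2. Therefore the treewidth is 2.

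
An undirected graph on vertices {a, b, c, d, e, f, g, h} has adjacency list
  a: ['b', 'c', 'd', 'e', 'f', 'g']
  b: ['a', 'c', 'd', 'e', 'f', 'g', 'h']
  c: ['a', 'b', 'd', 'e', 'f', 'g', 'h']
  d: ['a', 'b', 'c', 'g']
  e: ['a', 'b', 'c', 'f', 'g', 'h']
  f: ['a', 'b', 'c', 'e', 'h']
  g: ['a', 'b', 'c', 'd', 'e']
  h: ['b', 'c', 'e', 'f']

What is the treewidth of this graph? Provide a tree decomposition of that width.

Each bag holds 5 vertices, so the decomposition has width 4, which upper-bounds the treewidth. On the other hand G contains the 5-clique {b, c, e, f, h}. A clique must lie in a single bag of any decomposition, so no decomposition can have width below 4. Combining the bounds, tw(G) = 4.

Treewidth 4.
Bags: B1 = {a, b, c, e, g}  B2 = {a, b, c, e, f}  B3 = {b, c, e, f, h}  B4 = {a, b, c, d, g}
Tree: B1–B2, B2–B3, B1–B4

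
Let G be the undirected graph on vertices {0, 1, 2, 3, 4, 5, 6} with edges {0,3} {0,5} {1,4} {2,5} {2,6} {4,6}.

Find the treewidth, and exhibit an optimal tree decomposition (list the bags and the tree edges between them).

The largest bag has 2 vertices, giving width 1; this decomposition certifies tw(G) ≤ 1. G has an edge, so its treewidth is at least 1. Therefore the treewidth is 1.

Treewidth 1.
Bags: B1 = {1, 4}  B2 = {4, 6}  B3 = {2, 6}  B4 = {2, 5}  B5 = {0, 5}  B6 = {0, 3}
Tree: B1–B2, B2–B3, B3–B4, B4–B5, B5–B6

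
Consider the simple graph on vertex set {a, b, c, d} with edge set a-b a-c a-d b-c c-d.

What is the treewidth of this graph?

A width-2 tree decomposition is:
Bags: B1 = {a, b, c}  B2 = {a, c, d}
Tree: B1–B2
Each bag holds 3 vertices, so the decomposition has width 2, which upper-bounds the treewidth. For the lower bound, the 3 vertices {a, c, d} are pairwise adjacent, and any tree decomposition puts a clique entirely inside one bag — forcing width ≥ 2. The upper and lower bounds meet at 2, so that is the treewidth.

2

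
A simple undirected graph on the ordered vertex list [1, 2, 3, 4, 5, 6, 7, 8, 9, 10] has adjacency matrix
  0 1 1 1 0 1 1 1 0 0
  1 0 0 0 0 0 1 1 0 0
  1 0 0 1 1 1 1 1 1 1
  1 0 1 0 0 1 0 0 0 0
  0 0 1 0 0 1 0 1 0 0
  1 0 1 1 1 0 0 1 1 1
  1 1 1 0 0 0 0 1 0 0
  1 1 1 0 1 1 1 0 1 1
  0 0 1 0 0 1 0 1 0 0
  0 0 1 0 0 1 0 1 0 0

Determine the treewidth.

A width-3 tree decomposition is:
Bags: B1 = {3, 5, 6, 8}  B2 = {1, 3, 6, 8}  B3 = {3, 6, 8, 10}  B4 = {1, 3, 4, 6}  B5 = {3, 6, 8, 9}  B6 = {1, 3, 7, 8}  B7 = {1, 2, 7, 8}
Tree: B1–B2, B1–B3, B2–B4, B3–B5, B2–B6, B6–B7
The largest bag has 4 vertices, giving width 3; this decomposition certifies tw(G) ≤ 3. Conversely, {1, 2, 7, 8} is a clique of size 4, and the vertices of any clique must share a bag in every tree decomposition; so some bag has ≥ 4 vertices and tw(G) ≥ 3. Therefore the treewidth is 3.

3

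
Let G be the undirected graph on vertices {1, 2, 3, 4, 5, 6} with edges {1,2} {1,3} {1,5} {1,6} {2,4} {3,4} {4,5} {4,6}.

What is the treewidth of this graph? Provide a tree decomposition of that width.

Treewidth 2.
One optimal decomposition is:
Bags: B1 = {1, 3, 4}  B2 = {1, 4, 5}  B3 = {1, 2, 4}  B4 = {1, 4, 6}
Tree: B1–B2, B2–B3, B3–B4

Each bag holds 3 vertices, so the decomposition has width 2, which upper-bounds the treewidth. Since 1–3–4–5–1 is a cycle in G, G is not acyclic. Forests are exactly the graphs of treewidth ≤ 1, so tw(G) ≥ 2. Hence tw(G) = 2 exactly.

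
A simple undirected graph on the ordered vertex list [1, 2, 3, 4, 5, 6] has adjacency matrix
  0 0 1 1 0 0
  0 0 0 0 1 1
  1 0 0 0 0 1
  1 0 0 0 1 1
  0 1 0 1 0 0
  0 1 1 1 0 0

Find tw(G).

A width-2 tree decomposition is:
Bags: B1 = {2, 4, 5}  B2 = {2, 4, 6}  B3 = {1, 4, 6}  B4 = {1, 3, 6}
Tree: B1–B2, B2–B3, B3–B4
Each bag holds 3 vertices, so the decomposition has width 2, which upper-bounds the treewidth. Since 5–2–6–4–5 is a cycle in G, G is not acyclic. Forests are exactly the graphs of treewidth ≤ 1, so tw(G) ≥ 2. Combining the bounds, tw(G) = 2.

2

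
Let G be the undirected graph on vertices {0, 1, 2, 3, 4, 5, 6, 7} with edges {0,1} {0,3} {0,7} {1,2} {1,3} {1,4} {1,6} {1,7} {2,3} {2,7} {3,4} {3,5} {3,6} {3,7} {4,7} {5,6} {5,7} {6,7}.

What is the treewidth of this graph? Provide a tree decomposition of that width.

Treewidth 3.
One optimal decomposition is:
Bags: B1 = {1, 3, 6, 7}  B2 = {3, 5, 6, 7}  B3 = {1, 3, 4, 7}  B4 = {1, 2, 3, 7}  B5 = {0, 1, 3, 7}
Tree: B1–B2, B1–B3, B1–B4, B4–B5

Every bag has size at most 4, so the width is 4 − 1 = 3 and tw(G) ≤ 3. Conversely, {0, 1, 3, 7} is a clique of size 4, and the vertices of any clique must share a bag in every tree decomposition; so some bag has ≥ 4 vertices and tw(G) ≥ 3. The upper and lower bounds meet at 3, so that is the treewidth.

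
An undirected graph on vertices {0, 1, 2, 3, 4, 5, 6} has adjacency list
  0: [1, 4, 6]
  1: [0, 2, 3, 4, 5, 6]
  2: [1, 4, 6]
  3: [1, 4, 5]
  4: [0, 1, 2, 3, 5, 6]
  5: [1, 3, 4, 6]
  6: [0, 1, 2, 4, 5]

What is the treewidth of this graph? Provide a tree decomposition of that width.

Every bag has size at most 4, so the width is 4 − 1 = 3 and tw(G) ≤ 3. Conversely, {1, 3, 4, 5} is a clique of size 4, and the vertices of any clique must share a bag in every tree decomposition; so some bag has ≥ 4 vertices and tw(G) ≥ 3. Hence tw(G) = 3 exactly.

Treewidth 3.
Bags: B1 = {1, 3, 4, 5}  B2 = {1, 4, 5, 6}  B3 = {0, 1, 4, 6}  B4 = {1, 2, 4, 6}
Tree: B1–B2, B2–B3, B2–B4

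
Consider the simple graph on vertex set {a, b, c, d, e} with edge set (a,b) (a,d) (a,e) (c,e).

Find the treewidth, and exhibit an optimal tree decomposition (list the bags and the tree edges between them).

Treewidth 1.
One optimal decomposition is:
Bags: B1 = {c, e}  B2 = {a, e}  B3 = {a, d}  B4 = {a, b}
Tree: B1–B2, B2–B3, B2–B4

The largest bag has 2 vertices, giving width 1; this decomposition certifies tw(G) ≤ 1. G has an edge, so its treewidth is at least 1. The upper and lower bounds meet at 1, so that is the treewidth.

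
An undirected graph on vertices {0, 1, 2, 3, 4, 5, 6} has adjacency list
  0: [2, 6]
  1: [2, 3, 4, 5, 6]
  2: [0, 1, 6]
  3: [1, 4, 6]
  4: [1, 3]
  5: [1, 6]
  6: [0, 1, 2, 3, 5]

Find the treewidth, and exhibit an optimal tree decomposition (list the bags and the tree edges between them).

Each bag holds 3 vertices, so the decomposition has width 2, which upper-bounds the treewidth. For the lower bound, the 3 vertices {0, 2, 6} are pairwise adjacent, and any tree decomposition puts a clique entirely inside one bag — forcing width ≥ 2. The upper and lower bounds meet at 2, so that is the treewidth.

Treewidth 2.
One such decomposition:
Bags: B1 = {1, 3, 6}  B2 = {1, 2, 6}  B3 = {1, 5, 6}  B4 = {1, 3, 4}  B5 = {0, 2, 6}
Tree: B1–B2, B2–B3, B1–B4, B2–B5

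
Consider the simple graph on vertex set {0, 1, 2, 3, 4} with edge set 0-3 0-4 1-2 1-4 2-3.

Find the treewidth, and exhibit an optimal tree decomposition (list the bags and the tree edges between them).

Every bag has size at most 3, so the width is 3 − 1 = 2 and tw(G) ≤ 2. Since 1–2–3–0–4–1 is a cycle in G, G is not acyclic. Forests are exactly the graphs of treewidth ≤ 1, so tw(G) ≥ 2. Therefore the treewidth is 2.

Treewidth 2.
One such decomposition:
Bags: B1 = {1, 2, 3}  B2 = {0, 1, 3}  B3 = {0, 1, 4}
Tree: B1–B2, B2–B3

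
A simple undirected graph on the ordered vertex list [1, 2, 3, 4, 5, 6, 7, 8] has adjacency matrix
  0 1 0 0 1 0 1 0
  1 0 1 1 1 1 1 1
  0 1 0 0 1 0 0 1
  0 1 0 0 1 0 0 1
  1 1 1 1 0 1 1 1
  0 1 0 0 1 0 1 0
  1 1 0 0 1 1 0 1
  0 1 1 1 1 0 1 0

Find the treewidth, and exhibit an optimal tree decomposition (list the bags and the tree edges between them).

The largest bag has 4 vertices, giving width 3; this decomposition certifies tw(G) ≤ 3. Conversely, {2, 3, 5, 8} is a clique of size 4, and the vertices of any clique must share a bag in every tree decomposition; so some bag has ≥ 4 vertices and tw(G) ≥ 3. Therefore the treewidth is 3.

Treewidth 3.
One such decomposition:
Bags: B1 = {1, 2, 5, 7}  B2 = {2, 5, 7, 8}  B3 = {2, 5, 6, 7}  B4 = {2, 4, 5, 8}  B5 = {2, 3, 5, 8}
Tree: B1–B2, B1–B3, B2–B4, B4–B5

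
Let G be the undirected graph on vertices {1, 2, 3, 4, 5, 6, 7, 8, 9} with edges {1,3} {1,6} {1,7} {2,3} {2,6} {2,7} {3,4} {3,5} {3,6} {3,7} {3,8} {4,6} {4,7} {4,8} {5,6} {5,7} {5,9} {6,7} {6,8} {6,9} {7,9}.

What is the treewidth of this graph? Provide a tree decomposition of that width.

Treewidth 3.
One optimal decomposition is:
Bags: B1 = {3, 4, 6, 8}  B2 = {3, 4, 6, 7}  B3 = {3, 5, 6, 7}  B4 = {2, 3, 6, 7}  B5 = {1, 3, 6, 7}  B6 = {5, 6, 7, 9}
Tree: B1–B2, B2–B3, B3–B4, B3–B5, B3–B6

Every bag has size at most 4, so the width is 4 − 1 = 3 and tw(G) ≤ 3. For the lower bound, the 4 vertices {5, 6, 7, 9} are pairwise adjacent, and any tree decomposition puts a clique entirely inside one bag — forcing width ≥ 3. Hence tw(G) = 3 exactly.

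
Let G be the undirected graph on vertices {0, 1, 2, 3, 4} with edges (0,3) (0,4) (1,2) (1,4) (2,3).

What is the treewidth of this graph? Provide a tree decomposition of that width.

The largest bag has 3 vertices, giving width 2; this decomposition certifies tw(G) ≤ 2. The edges 0–3–2–1–4–0 form a cycle, so G is not a tree and its treewidth is at least 2. Combining the bounds, tw(G) = 2.

Treewidth 2.
Bags: B1 = {0, 2, 3}  B2 = {0, 1, 2}  B3 = {0, 1, 4}
Tree: B1–B2, B2–B3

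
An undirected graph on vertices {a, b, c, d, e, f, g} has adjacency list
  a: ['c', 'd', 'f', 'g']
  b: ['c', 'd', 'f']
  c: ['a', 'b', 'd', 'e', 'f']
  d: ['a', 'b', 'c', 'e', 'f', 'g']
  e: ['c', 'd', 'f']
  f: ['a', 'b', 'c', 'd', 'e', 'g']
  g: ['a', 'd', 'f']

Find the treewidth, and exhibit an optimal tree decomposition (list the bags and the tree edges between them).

Treewidth 3.
Bags: B1 = {b, c, d, f}  B2 = {c, d, e, f}  B3 = {a, c, d, f}  B4 = {a, d, f, g}
Tree: B1–B2, B1–B3, B3–B4

Each bag holds 4 vertices, so the decomposition has width 3, which upper-bounds the treewidth. On the other hand G contains the 4-clique {a, d, f, g}. A clique must lie in a single bag of any decomposition, so no decomposition can have width below 3. Hence tw(G) = 3 exactly.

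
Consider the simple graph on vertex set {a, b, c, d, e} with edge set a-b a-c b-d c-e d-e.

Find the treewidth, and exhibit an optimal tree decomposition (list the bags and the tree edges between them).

Treewidth 2.
Bags: B1 = {c, d, e}  B2 = {a, c, d}  B3 = {a, b, d}
Tree: B1–B2, B2–B3

Every bag has size at most 3, so the width is 3 − 1 = 2 and tw(G) ≤ 2. For the lower bound, G contains the cycle d–e–c–a–b–d, so G is not a forest; only forests have treewidth ≤ 1, hence tw(G) ≥ 2. The upper and lower bounds meet at 2, so that is the treewidth.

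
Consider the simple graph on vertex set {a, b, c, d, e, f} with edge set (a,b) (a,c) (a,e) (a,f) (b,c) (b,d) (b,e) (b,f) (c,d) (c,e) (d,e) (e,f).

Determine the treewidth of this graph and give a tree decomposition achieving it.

Every bag has size at most 4, so the width is 4 − 1 = 3 and tw(G) ≤ 3. Conversely, {b, c, d, e} is a clique of size 4, and the vertices of any clique must share a bag in every tree decomposition; so some bag has ≥ 4 vertices and tw(G) ≥ 3. Therefore the treewidth is 3.

Treewidth 3.
One optimal decomposition is:
Bags: B1 = {b, c, d, e}  B2 = {a, b, c, e}  B3 = {a, b, e, f}
Tree: B1–B2, B2–B3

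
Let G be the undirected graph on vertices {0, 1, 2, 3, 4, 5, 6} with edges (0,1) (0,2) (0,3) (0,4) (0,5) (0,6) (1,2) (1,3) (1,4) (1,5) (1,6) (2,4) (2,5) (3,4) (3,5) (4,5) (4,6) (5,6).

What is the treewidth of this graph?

4

A width-4 tree decomposition is:
Bags: B1 = {0, 1, 2, 4, 5}  B2 = {0, 1, 3, 4, 5}  B3 = {0, 1, 4, 5, 6}
Tree: B1–B2, B1–B3
Each bag holds 5 vertices, so the decomposition has width 4, which upper-bounds the treewidth. For the lower bound, the 5 vertices {0, 1, 2, 4, 5} are pairwise adjacent, and any tree decomposition puts a clique entirely inside one bag — forcing width ≥ 4. Therefore the treewidth is 4.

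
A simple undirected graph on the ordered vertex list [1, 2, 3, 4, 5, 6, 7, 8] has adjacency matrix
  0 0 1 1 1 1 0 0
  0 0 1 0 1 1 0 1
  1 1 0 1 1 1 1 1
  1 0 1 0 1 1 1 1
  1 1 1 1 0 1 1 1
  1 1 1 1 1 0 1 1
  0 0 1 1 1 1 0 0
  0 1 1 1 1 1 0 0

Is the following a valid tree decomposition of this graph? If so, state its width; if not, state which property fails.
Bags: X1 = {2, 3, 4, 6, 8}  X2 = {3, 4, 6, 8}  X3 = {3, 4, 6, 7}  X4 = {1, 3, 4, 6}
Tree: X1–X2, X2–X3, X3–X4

No — vertex 5 appears in no bag.

A tree decomposition must satisfy three properties: every vertex lies in some bag; for every edge, both endpoints lie together in some bag; and for every vertex, the bags containing it form a connected subtree. Here vertex 5 appears in no bag, so the decomposition is invalid.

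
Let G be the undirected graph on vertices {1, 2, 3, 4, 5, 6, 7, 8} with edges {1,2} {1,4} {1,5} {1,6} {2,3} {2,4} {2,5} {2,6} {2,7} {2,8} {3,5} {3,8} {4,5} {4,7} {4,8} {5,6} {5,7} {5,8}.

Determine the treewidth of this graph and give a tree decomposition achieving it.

Treewidth 3.
Bags: B1 = {2, 4, 5, 8}  B2 = {2, 4, 5, 7}  B3 = {2, 3, 5, 8}  B4 = {1, 2, 4, 5}  B5 = {1, 2, 5, 6}
Tree: B1–B2, B1–B3, B2–B4, B4–B5

Every bag has size at most 4, so the width is 4 − 1 = 3 and tw(G) ≤ 3. For the lower bound, the 4 vertices {2, 3, 5, 8} are pairwise adjacent, and any tree decomposition puts a clique entirely inside one bag — forcing width ≥ 3. Hence tw(G) = 3 exactly.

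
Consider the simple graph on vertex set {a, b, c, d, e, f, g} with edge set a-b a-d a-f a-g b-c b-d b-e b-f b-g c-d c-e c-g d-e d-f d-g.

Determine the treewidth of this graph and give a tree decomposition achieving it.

Treewidth 3.
One optimal decomposition is:
Bags: B1 = {b, c, d, g}  B2 = {b, c, d, e}  B3 = {a, b, d, g}  B4 = {a, b, d, f}
Tree: B1–B2, B1–B3, B3–B4

The largest bag has 4 vertices, giving width 3; this decomposition certifies tw(G) ≤ 3. On the other hand G contains the 4-clique {b, c, d, g}. A clique must lie in a single bag of any decomposition, so no decomposition can have width below 3. Therefore the treewidth is 3.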